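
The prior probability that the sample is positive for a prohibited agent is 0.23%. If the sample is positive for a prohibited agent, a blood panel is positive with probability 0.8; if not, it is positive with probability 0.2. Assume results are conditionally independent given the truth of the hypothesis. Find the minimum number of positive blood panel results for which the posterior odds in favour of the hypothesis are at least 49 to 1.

8

Prior odds: 0.0023 ÷ 0.9977 = 23/9977.
Likelihood ratio of a positive = 0.8/0.2 = 4.
Target odds = 49.
Require 4ⁿ ≥ 49 ÷ (23/9977) = 488873/23.
4⁷ = 16384 falls short of 488873/23 but 4⁸ = 65536 reaches it, so n = 8.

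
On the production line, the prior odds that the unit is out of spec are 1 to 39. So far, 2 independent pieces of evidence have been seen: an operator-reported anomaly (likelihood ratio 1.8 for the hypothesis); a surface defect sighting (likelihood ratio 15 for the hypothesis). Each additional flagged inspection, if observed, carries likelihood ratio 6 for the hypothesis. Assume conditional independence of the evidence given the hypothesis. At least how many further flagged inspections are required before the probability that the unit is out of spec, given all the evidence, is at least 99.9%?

Prior odds = 1/39.
Combined Bayes factor of the evidence already in hand = 1.8 × 15 = 27.
Odds after that evidence = (1/39) × 27 = 9/13.
Target odds = 0.999/0.001 = 999.
Need 6ⁿ ≥ 999 ÷ (9/13) = 1443.
6⁴ = 1296 falls short of 1443 but 6⁵ = 7776 reaches it, so n = 5.

5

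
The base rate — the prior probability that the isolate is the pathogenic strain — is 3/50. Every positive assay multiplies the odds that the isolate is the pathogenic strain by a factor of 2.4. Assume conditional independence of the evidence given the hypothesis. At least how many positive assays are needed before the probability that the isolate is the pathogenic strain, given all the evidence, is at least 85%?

6

Prior odds: 0.06 ÷ 0.94 = 3/47.
Likelihood ratio per positive assay = 2.4.
Target posterior odds = 0.85/0.15 = 17/3.
Need (3/47) × 2.4ⁿ ≥ 17/3, i.e. 2.4ⁿ ≥ 799/9.
2.4⁵ = 79.62624 falls short of 799/9 but 2.4⁶ = 2985984/15625 reaches it, so n = 6.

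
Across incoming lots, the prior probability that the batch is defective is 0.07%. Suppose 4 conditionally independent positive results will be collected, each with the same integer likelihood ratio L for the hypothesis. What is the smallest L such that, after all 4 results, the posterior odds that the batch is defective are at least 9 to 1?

Prior odds = 0.0007/0.9993 = 7/9993.
Target odds = 9.
Need L⁴ ≥ 9 ÷ (7/9993) = 89937/7.
10⁴ = 10000 < 89937/7 ≤ 14641 = 11⁴, so L = 11.

11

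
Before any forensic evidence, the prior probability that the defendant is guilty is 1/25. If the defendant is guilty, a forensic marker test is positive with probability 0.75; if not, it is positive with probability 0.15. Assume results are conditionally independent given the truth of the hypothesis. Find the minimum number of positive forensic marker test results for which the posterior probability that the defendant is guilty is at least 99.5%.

Prior odds = 0.04/0.96 = 1/24.
Likelihood ratio of a positive = 0.75/0.15 = 5.
Target posterior odds = 0.995/0.005 = 199.
Require 5ⁿ ≥ 199 ÷ (1/24) = 4776.
5⁵ = 3125 falls short of 4776 but 5⁶ = 15625 reaches it, so n = 6.

6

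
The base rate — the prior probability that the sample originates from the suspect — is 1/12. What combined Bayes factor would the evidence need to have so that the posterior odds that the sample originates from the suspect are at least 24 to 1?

Prior odds = (1/12)/(11/12) = 1/11.
Target odds = 24.
Required Bayes factor = 24 ÷ (1/11) = 264.

264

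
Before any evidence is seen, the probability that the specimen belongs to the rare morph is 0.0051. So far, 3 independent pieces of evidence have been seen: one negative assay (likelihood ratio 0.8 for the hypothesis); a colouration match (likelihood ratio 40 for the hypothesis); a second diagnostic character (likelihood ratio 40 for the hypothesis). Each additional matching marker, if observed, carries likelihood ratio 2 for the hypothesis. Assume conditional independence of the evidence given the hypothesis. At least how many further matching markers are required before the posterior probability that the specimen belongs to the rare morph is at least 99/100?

Prior odds = 0.0051/0.9949 = 51/9949.
Combined Bayes factor of the evidence already in hand = 0.8 × 40 × 40 = 1280.
Odds after that evidence = (51/9949) × 1280 = 65280/9949.
Target odds = 0.99/0.01 = 99.
Need 2ⁿ ≥ 99 ÷ (65280/9949) = 328317/21760.
2³ = 8 falls short of 328317/21760 but 2⁴ = 16 reaches it, so n = 4.

4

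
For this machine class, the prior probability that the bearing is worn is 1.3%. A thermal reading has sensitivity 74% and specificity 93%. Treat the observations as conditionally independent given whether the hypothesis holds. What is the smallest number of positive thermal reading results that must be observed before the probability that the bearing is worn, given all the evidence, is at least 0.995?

Prior odds = 0.013/0.987 = 13/987.
False-positive rate = 1 − 0.93 = 0.07; likelihood ratio of a positive = 0.74/0.07 = 74/7.
Target odds: 0.995 ÷ 0.005 = 199.
Require (74/7)ⁿ ≥ 199 ÷ (13/987) = 196413/13.
(74/7)⁴ = 29986576/2401 falls short of 196413/13 but (74/7)⁵ ≈132029 reaches it, so n = 5.

5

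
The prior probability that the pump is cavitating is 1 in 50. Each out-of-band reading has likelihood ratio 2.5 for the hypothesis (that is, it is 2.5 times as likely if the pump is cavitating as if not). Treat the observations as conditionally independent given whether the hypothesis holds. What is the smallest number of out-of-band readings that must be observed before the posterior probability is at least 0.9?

Prior odds = 0.02/0.98 = 1/49.
Likelihood ratio per out-of-band reading = 2.5.
Target odds: 0.9 ÷ 0.1 = 9.
Need (1/49) × 2.5ⁿ ≥ 9, i.e. 2.5ⁿ ≥ 441.
2.5⁶ = 244.140625 falls short of 441 but 2.5⁷ = 610.3515625 reaches it, so n = 7.

7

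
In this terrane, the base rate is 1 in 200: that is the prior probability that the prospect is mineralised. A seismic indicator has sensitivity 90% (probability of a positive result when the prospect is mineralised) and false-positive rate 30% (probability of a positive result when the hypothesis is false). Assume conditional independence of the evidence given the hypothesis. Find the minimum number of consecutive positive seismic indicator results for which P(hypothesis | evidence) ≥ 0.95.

Prior odds: 0.005 ÷ 0.995 = 1/199.
Likelihood ratio of a positive result = 0.9/0.3 = 3.
Target posterior odds = 0.95/0.05 = 19.
Require 3ⁿ ≥ 19 ÷ (1/199) = 3781.
3⁷ = 2187 falls short of 3781 but 3⁸ = 6561 reaches it, so n = 8.

8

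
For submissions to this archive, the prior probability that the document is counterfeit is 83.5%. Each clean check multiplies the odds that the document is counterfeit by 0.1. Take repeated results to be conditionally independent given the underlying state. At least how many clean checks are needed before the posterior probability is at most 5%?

2

Prior odds = 0.835/0.165 = 167/33.
Likelihood ratio per clean check = 0.1.
Target odds: 0.05 ÷ 0.95 = 1/19.
Require 0.1ⁿ ≤ 1/19 ÷ (167/33) = 33/3173.
0.1¹ = 0.1 is still above 33/3173 but 0.1² = 0.01 is at or below it, so n = 2.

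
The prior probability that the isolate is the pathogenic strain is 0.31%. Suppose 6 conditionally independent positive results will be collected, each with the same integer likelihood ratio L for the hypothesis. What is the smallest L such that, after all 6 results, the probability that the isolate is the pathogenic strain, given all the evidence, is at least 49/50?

Prior odds = 0.0031/0.9969 = 31/9969.
Target odds = 0.98/0.02 = 49.
Need L⁶ ≥ 49 ÷ (31/9969) = 488481/31.
5⁶ = 15625 < 488481/31 ≤ 46656 = 6⁶, so L = 6.

6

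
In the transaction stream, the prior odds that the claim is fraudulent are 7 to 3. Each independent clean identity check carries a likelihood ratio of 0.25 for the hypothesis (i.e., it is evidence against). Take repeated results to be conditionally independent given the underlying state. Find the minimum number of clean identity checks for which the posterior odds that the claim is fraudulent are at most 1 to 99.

4

Prior odds = 7/3.
Likelihood ratio per clean identity check = 0.25.
Target odds = 1/99.
Require 0.25ⁿ ≤ 1/99 ÷ (7/3) = 1/231.
0.25³ = 0.015625 is still above 1/231 but 0.25⁴ = 0.00390625 is at or below it, so n = 4.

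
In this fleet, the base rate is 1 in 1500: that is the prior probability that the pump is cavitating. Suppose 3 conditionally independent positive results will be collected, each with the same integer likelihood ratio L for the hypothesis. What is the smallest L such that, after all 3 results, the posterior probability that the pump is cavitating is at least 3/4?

Prior odds = (1/1500)/(1499/1500) = 1/1499.
Target odds = 0.75/0.25 = 3.
Need L³ ≥ 3 ÷ (1/1499) = 4497.
16³ = 4096 < 4497 ≤ 4913 = 17³, so L = 17.

17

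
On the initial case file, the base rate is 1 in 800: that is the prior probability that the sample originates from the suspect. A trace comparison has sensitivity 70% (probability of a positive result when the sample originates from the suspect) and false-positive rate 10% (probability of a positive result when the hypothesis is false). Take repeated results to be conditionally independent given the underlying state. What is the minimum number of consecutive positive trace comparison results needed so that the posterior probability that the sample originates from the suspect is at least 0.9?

Prior odds = 0.00125/0.99875 = 1/799.
Likelihood ratio of a positive result = 0.7/0.1 = 7.
Target posterior odds = 0.9/0.1 = 9.
Need (1/799) × 7ⁿ ≥ 9, i.e. 7ⁿ ≥ 7191.
7⁴ = 2401 falls short of 7191 but 7⁵ = 16807 reaches it, so n = 5.

5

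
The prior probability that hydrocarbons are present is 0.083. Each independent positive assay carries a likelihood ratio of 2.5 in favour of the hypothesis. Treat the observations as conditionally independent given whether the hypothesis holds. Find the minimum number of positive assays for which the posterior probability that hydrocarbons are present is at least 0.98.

Prior odds = 0.083/0.917 = 83/917.
Likelihood ratio per positive assay = 2.5.
Target odds: 0.98 ÷ 0.02 = 49.
Require 2.5ⁿ ≥ 49 ÷ (83/917) = 44933/83.
2.5⁶ = 244.140625 falls short of 44933/83 but 2.5⁷ = 610.3515625 reaches it, so n = 7.

7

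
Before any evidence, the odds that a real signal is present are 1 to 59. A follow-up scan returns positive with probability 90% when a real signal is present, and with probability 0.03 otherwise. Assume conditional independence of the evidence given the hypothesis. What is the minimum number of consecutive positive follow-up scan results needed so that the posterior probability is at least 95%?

3

Prior odds = 1/59.
Likelihood ratio of a positive result = 0.9/0.03 = 30.
Target posterior odds = 0.95/0.05 = 19.
Need (1/59) × 30ⁿ ≥ 19, i.e. 30ⁿ ≥ 1121.
30² = 900 falls short of 1121 but 30³ = 27000 reaches it, so n = 3.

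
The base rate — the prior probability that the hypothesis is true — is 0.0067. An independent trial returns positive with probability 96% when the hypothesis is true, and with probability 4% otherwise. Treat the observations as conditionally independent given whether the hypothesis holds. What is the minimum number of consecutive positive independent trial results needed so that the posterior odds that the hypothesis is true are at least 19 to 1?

Prior odds = 0.0067/0.9933 = 67/9933.
Likelihood ratio of a positive result = 0.96/0.04 = 24.
Target odds = 19.
Need (67/9933) × 24ⁿ ≥ 19, i.e. 24ⁿ ≥ 188727/67.
24² = 576 falls short of 188727/67 but 24³ = 13824 reaches it, so n = 3.

3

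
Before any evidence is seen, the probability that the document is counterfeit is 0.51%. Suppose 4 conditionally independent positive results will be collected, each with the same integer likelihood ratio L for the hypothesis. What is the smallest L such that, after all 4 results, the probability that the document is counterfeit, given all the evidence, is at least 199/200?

Prior odds = 0.0051/0.9949 = 51/9949.
Target odds = 0.995/0.005 = 199.
Need L⁴ ≥ 199 ÷ (51/9949) = 1979851/51.
14⁴ = 38416 < 1979851/51 ≤ 50625 = 15⁴, so L = 15.

15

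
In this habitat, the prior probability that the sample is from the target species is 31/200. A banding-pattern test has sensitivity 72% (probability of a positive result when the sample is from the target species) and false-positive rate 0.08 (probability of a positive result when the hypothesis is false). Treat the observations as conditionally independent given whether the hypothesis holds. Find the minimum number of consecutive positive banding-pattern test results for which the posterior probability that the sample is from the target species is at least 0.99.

Prior odds: 0.155 ÷ 0.845 = 31/169.
Likelihood ratio of a positive result = 0.72/0.08 = 9.
Target posterior odds = 0.99/0.01 = 99.
Require 9ⁿ ≥ 99 ÷ (31/169) = 16731/31.
9² = 81 falls short of 16731/31 but 9³ = 729 reaches it, so n = 3.

3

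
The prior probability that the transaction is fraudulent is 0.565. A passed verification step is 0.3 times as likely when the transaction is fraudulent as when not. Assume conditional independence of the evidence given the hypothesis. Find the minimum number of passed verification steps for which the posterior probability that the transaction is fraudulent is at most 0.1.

Prior odds: 0.565 ÷ 0.435 = 113/87.
Likelihood ratio per passed verification step = 0.3.
Target posterior odds = 0.1/0.9 = 1/9.
Need (113/87) × 0.3ⁿ ≤ 1/9, i.e. 0.3ⁿ ≤ 29/339.
0.3² = 0.09 is still above 29/339 but 0.3³ = 0.027 is at or below it, so n = 3.

3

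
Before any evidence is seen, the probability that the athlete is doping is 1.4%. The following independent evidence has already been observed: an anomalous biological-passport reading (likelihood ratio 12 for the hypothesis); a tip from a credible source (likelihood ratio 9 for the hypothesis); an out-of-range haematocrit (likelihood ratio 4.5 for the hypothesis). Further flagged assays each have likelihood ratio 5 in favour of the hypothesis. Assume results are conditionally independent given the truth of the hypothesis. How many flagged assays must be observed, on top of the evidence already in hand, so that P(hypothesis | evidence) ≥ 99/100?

Prior odds = 0.014/0.986 = 7/493.
Combined Bayes factor of the evidence already in hand = 12 × 9 × 4.5 = 486.
Odds after that evidence = (7/493) × 486 = 3402/493.
Target odds = 0.99/0.01 = 99.
Need 5ⁿ ≥ 99 ÷ (3402/493) = 5423/378.
5¹ = 5 falls short of 5423/378 but 5² = 25 reaches it, so n = 2.

2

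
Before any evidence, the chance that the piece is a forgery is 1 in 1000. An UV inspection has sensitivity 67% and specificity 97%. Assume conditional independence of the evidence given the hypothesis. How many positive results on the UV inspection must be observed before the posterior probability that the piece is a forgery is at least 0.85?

Prior odds: 0.001 ÷ 0.999 = 1/999.
False-positive rate = 1 − 0.97 = 0.03; likelihood ratio of a positive = 0.67/0.03 = 67/3.
Target posterior odds = 0.85/0.15 = 17/3.
Need (1/999) × (67/3)ⁿ ≥ 17/3, i.e. (67/3)ⁿ ≥ 5661.
(67/3)² = 4489/9 falls short of 5661 but (67/3)³ = 300763/27 reaches it, so n = 3.

3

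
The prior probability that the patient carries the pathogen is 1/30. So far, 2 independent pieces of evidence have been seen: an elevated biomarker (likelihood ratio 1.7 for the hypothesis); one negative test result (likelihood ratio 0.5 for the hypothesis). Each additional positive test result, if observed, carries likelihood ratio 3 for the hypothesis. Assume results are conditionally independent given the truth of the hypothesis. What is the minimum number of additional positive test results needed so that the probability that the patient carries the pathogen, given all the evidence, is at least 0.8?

Prior odds = (1/30)/(29/30) = 1/29.
Combined Bayes factor of the evidence already in hand = 1.7 × 0.5 = 0.85.
Odds after that evidence = (1/29) × 0.85 = 17/580.
Target odds = 0.8/0.2 = 4.
Need 3ⁿ ≥ 4 ÷ (17/580) = 2320/17.
3⁴ = 81 falls short of 2320/17 but 3⁵ = 243 reaches it, so n = 5.

5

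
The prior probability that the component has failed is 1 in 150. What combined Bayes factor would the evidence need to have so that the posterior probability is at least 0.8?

596

Prior odds = (1/150)/(149/150) = 1/149.
Target odds = 0.8/0.2 = 4.
Required Bayes factor = 4 ÷ (1/149) = 596.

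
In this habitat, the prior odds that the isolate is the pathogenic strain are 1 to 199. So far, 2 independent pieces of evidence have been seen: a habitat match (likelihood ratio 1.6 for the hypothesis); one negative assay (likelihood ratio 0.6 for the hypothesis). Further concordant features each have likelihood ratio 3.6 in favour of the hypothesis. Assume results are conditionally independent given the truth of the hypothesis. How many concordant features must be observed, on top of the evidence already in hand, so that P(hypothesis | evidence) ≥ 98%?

Prior odds = 1/199.
Combined Bayes factor of the evidence already in hand = 1.6 × 0.6 = 0.96.
Odds after that evidence = (1/199) × 0.96 = 24/4975.
Target odds = 0.98/0.02 = 49.
Need 3.6ⁿ ≥ 49 ÷ (24/4975) = 243775/24.
3.6⁷ = 612220032/78125 falls short of 243775/24 but 3.6⁸ ≈28211.1 reaches it, so n = 8.

8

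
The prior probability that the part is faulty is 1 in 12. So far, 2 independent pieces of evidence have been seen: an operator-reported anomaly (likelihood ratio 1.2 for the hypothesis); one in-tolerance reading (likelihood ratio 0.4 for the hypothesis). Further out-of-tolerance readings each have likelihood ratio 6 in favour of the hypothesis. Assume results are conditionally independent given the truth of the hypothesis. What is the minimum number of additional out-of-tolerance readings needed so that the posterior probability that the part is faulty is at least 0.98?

Prior odds = (1/12)/(11/12) = 1/11.
Combined Bayes factor of the evidence already in hand = 1.2 × 0.4 = 0.48.
Odds after that evidence = (1/11) × 0.48 = 12/275.
Target odds = 0.98/0.02 = 49.
Need 6ⁿ ≥ 49 ÷ (12/275) = 13475/12.
6³ = 216 falls short of 13475/12 but 6⁴ = 1296 reaches it, so n = 4.

4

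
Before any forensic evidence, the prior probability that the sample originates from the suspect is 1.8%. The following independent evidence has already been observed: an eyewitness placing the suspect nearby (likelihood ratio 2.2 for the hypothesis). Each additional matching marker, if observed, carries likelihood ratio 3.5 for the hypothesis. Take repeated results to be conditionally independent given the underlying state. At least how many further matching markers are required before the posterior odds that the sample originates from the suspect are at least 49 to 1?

6

Prior odds = 0.018/0.982 = 9/491.
Bayes factor of the evidence already in hand = 2.2.
Odds after that evidence = (9/491) × 2.2 = 99/2455.
Target odds = 49.
Need 3.5ⁿ ≥ 49 ÷ (99/2455) = 120295/99.
3.5⁵ = 525.21875 falls short of 120295/99 but 3.5⁶ = 1838.265625 reaches it, so n = 6.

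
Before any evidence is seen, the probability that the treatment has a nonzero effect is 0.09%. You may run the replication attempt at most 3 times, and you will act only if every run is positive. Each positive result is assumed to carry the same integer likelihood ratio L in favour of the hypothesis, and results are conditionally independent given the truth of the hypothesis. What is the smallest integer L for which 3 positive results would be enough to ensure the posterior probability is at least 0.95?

28

Prior odds = 0.0009/0.9991 = 9/9991.
Target odds = 0.95/0.05 = 19.
Need L³ ≥ 19 ÷ (9/9991) = 189829/9.
27³ = 19683 < 189829/9 ≤ 21952 = 28³, so L = 28.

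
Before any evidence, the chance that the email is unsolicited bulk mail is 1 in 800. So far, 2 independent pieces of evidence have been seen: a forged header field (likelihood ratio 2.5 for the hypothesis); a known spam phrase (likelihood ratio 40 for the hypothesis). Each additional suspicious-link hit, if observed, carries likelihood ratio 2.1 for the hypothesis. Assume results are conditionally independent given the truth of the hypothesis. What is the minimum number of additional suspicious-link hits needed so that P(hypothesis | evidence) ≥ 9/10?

Prior odds = 0.00125/0.99875 = 1/799.
Combined Bayes factor of the evidence already in hand = 2.5 × 40 = 100.
Odds after that evidence = (1/799) × 100 = 100/799.
Target odds = 0.9/0.1 = 9.
Need 2.1ⁿ ≥ 9 ÷ (100/799) = 71.91.
2.1⁵ = 4084101/100000 falls short of 71.91 but 2.1⁶ = 85766121/1000000 reaches it, so n = 6.

6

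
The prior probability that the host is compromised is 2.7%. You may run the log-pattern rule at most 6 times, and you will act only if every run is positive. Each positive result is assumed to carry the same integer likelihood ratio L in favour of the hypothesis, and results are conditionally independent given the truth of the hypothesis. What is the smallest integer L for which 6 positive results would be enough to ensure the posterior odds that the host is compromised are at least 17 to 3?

3

Prior odds = 0.027/0.973 = 27/973.
Target odds = 17/3.
Need L⁶ ≥ 17/3 ÷ (27/973) = 16541/81.
2⁶ = 64 < 16541/81 ≤ 729 = 3⁶, so L = 3.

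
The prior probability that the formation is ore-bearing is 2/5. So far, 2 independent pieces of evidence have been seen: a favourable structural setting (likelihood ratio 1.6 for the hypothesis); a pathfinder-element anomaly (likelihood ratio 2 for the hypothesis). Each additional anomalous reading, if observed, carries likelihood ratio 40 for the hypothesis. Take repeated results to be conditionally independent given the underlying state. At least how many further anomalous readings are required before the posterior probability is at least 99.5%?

Prior odds = 0.4/0.6 = 2/3.
Combined Bayes factor of the evidence already in hand = 1.6 × 2 = 3.2.
Odds after that evidence = (2/3) × 3.2 = 32/15.
Target odds = 0.995/0.005 = 199.
Need 40ⁿ ≥ 199 ÷ (32/15) = 93.28125.
40¹ = 40 falls short of 93.28125 but 40² = 1600 reaches it, so n = 2.

2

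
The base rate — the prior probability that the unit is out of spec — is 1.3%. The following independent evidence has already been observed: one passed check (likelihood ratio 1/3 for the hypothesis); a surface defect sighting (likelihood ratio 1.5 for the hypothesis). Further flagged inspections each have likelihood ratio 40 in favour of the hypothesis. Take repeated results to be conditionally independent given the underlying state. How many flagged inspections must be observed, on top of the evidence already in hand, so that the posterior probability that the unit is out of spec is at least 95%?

3

Prior odds = 0.013/0.987 = 13/987.
Combined Bayes factor of the evidence already in hand = (1/3) × 1.5 = 0.5.
Odds after that evidence = (13/987) × 0.5 = 13/1974.
Target odds = 0.95/0.05 = 19.
Need 40ⁿ ≥ 19 ÷ (13/1974) = 37506/13.
40² = 1600 falls short of 37506/13 but 40³ = 64000 reaches it, so n = 3.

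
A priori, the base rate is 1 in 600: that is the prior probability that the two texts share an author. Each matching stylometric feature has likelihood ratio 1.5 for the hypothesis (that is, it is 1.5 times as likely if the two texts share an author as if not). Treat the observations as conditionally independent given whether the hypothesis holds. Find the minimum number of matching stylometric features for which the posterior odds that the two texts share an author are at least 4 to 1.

Prior odds: (1/600) ÷ (599/600) = 1/599.
Likelihood ratio per matching stylometric feature = 1.5.
Target odds = 4.
Require 1.5ⁿ ≥ 4 ÷ (1/599) = 2396.
1.5¹⁹ ≈2216.84 falls short of 2396 but 1.5²⁰ ≈3325.26 reaches it, so n = 20.

20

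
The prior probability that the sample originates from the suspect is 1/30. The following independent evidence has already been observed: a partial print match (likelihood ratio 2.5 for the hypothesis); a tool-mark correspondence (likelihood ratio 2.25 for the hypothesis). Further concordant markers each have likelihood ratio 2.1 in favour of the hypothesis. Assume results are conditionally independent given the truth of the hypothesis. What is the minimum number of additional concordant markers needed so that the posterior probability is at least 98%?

Prior odds = (1/30)/(29/30) = 1/29.
Combined Bayes factor of the evidence already in hand = 2.5 × 2.25 = 5.625.
Odds after that evidence = (1/29) × 5.625 = 45/232.
Target odds = 0.98/0.02 = 49.
Need 2.1ⁿ ≥ 49 ÷ (45/232) = 11368/45.
2.1⁷ ≈180.109 falls short of 11368/45 but 2.1⁸ ≈378.229 reaches it, so n = 8.

8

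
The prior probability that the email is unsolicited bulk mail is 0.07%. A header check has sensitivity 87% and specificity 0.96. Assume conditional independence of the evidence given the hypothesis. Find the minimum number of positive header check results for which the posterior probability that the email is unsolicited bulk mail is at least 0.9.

4

Prior odds = 0.0007/0.9993 = 7/9993.
False-positive rate = 1 − 0.96 = 0.04; likelihood ratio of a positive = 0.87/0.04 = 21.75.
Target odds: 0.9 ÷ 0.1 = 9.
Require 21.75ⁿ ≥ 9 ÷ (7/9993) = 89937/7.
21.75³ = 658503/64 falls short of 89937/7 but 21.75⁴ = 57289761/256 reaches it, so n = 4.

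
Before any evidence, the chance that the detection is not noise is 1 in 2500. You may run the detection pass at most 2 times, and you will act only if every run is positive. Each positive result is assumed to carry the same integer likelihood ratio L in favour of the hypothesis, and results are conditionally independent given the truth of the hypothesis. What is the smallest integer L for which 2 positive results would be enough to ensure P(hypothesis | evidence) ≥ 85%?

119

Prior odds = 0.0004/0.9996 = 1/2499.
Target odds = 0.85/0.15 = 17/3.
Need L² ≥ 17/3 ÷ (1/2499) = 14161.
118² = 13924 < 14161 ≤ 14161 = 119², so L = 119.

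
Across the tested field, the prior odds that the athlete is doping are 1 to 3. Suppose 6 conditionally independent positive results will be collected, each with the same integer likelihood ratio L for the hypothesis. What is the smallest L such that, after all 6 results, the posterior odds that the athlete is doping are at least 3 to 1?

Prior odds = 1/3.
Target odds = 3.
Need L⁶ ≥ 3 ÷ (1/3) = 9.
1⁶ = 1 < 9 ≤ 64 = 2⁶, so L = 2.

2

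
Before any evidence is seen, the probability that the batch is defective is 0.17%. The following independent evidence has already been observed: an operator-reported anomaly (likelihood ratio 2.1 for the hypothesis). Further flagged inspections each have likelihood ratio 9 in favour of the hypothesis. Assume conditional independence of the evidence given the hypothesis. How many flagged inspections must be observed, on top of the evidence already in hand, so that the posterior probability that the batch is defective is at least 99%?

Prior odds = 0.0017/0.9983 = 17/9983.
Bayes factor of the evidence already in hand = 2.1.
Odds after that evidence = (17/9983) × 2.1 = 357/99830.
Target odds = 0.99/0.01 = 99.
Need 9ⁿ ≥ 99 ÷ (357/99830) = 3294390/119.
9⁴ = 6561 falls short of 3294390/119 but 9⁵ = 59049 reaches it, so n = 5.

5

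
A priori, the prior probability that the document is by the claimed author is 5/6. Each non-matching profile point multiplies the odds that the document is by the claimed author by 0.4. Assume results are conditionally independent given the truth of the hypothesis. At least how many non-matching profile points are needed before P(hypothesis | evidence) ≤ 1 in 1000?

10

Prior odds = (5/6)/(1/6) = 5.
Likelihood ratio per non-matching profile point = 0.4.
Target odds: 0.001 ÷ 0.999 = 1/999.
Need 5 × 0.4ⁿ ≤ 1/999, i.e. 0.4ⁿ ≤ 1/4995.
0.4⁹ = 512/1953125 is still above 1/4995 but 0.4¹⁰ = 1024/9765625 is at or below it, so n = 10.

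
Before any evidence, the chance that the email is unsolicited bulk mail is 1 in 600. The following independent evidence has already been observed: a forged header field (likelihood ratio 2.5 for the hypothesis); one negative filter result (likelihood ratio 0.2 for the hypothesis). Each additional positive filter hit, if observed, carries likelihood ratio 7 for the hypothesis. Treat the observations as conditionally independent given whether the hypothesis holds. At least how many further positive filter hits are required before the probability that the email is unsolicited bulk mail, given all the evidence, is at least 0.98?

Prior odds = (1/600)/(599/600) = 1/599.
Combined Bayes factor of the evidence already in hand = 2.5 × 0.2 = 0.5.
Odds after that evidence = (1/599) × 0.5 = 1/1198.
Target odds = 0.98/0.02 = 49.
Need 7ⁿ ≥ 49 ÷ (1/1198) = 58702.
7⁵ = 16807 falls short of 58702 but 7⁶ = 117649 reaches it, so n = 6.

6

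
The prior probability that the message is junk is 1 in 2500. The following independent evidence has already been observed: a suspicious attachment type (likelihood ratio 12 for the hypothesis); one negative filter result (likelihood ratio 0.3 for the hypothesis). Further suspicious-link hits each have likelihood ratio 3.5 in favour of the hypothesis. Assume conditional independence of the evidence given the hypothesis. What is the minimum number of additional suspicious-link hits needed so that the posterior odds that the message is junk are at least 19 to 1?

8

Prior odds = 0.0004/0.9996 = 1/2499.
Combined Bayes factor of the evidence already in hand = 12 × 0.3 = 3.6.
Odds after that evidence = (1/2499) × 3.6 = 6/4165.
Target odds = 19.
Need 3.5ⁿ ≥ 19 ÷ (6/4165) = 79135/6.
3.5⁷ = 823543/128 falls short of 79135/6 but 3.5⁸ = 5764801/256 reaches it, so n = 8.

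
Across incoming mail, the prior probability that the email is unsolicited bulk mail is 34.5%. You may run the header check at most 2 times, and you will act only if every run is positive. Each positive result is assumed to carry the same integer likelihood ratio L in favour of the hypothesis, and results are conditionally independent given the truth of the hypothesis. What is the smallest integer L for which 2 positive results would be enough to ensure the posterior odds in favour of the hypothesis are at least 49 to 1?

Prior odds = 0.345/0.655 = 69/131.
Target odds = 49.
Need L² ≥ 49 ÷ (69/131) = 6419/69.
9² = 81 < 6419/69 ≤ 100 = 10², so L = 10.

10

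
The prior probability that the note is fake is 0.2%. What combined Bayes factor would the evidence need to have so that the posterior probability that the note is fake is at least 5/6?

Prior odds = 0.002/0.998 = 1/499.
Target odds = (5/6)/(1/6) = 5.
Required Bayes factor = 5 ÷ (1/499) = 2495.

2495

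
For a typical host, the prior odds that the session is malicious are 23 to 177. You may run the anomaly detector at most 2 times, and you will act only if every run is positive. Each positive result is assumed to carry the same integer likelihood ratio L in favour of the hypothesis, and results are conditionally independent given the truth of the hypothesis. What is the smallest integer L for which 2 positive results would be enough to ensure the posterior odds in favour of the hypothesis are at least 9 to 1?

Prior odds = 23/177.
Target odds = 9.
Need L² ≥ 9 ÷ (23/177) = 1593/23.
8² = 64 < 1593/23 ≤ 81 = 9², so L = 9.

9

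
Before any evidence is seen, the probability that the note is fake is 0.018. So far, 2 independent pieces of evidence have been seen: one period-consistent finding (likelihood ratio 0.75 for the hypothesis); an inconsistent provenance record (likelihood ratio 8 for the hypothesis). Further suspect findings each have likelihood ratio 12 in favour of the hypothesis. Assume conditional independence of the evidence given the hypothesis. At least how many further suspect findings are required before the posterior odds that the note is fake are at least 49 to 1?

Prior odds = 0.018/0.982 = 9/491.
Combined Bayes factor of the evidence already in hand = 0.75 × 8 = 6.
Odds after that evidence = (9/491) × 6 = 54/491.
Target odds = 49.
Need 12ⁿ ≥ 49 ÷ (54/491) = 24059/54.
12² = 144 falls short of 24059/54 but 12³ = 1728 reaches it, so n = 3.

3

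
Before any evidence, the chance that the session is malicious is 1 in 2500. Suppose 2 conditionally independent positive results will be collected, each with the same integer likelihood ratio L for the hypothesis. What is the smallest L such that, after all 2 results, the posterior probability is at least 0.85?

Prior odds = 0.0004/0.9996 = 1/2499.
Target odds = 0.85/0.15 = 17/3.
Need L² ≥ 17/3 ÷ (1/2499) = 14161.
118² = 13924 < 14161 ≤ 14161 = 119², so L = 119.

119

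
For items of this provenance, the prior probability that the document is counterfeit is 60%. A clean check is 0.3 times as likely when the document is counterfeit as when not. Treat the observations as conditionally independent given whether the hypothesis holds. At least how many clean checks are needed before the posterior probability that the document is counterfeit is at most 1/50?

Prior odds = 0.6/0.4 = 1.5.
Likelihood ratio per clean check = 0.3.
Target odds: 0.02 ÷ 0.98 = 1/49.
Require 0.3ⁿ ≤ 1/49 ÷ 1.5 = 2/147.
0.3³ = 0.027 is still above 2/147 but 0.3⁴ = 0.0081 is at or below it, so n = 4.

4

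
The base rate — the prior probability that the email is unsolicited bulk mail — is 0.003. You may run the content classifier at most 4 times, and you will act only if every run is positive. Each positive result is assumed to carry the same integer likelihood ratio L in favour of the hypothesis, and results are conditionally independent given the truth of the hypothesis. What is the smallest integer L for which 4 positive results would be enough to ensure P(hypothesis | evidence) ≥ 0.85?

Prior odds = 0.003/0.997 = 3/997.
Target odds = 0.85/0.15 = 17/3.
Need L⁴ ≥ 17/3 ÷ (3/997) = 16949/9.
6⁴ = 1296 < 16949/9 ≤ 2401 = 7⁴, so L = 7.

7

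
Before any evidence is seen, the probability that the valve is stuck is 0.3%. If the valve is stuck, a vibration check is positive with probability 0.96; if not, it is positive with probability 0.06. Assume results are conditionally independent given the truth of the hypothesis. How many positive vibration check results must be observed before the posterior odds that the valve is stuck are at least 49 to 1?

4

Prior odds = 0.003/0.997 = 3/997.
Likelihood ratio of a positive = 0.96/0.06 = 16.
Target odds = 49.
Require 16ⁿ ≥ 49 ÷ (3/997) = 48853/3.
16³ = 4096 falls short of 48853/3 but 16⁴ = 65536 reaches it, so n = 4.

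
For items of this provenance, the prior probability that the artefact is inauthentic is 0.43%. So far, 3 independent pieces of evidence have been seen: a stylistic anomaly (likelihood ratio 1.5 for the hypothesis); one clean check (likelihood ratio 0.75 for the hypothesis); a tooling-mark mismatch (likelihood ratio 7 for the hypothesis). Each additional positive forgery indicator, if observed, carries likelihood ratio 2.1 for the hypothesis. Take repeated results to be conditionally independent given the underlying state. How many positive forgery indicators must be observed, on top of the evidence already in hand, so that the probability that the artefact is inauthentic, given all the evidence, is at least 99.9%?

Prior odds = 0.0043/0.9957 = 43/9957.
Combined Bayes factor of the evidence already in hand = 1.5 × 0.75 × 7 = 7.875.
Odds after that evidence = (43/9957) × 7.875 = 903/26552.
Target odds = 0.999/0.001 = 999.
Need 2.1ⁿ ≥ 999 ÷ (903/26552) = 8841816/301.
2.1¹³ ≈15447.2 falls short of 8841816/301 but 2.1¹⁴ ≈32439.2 reaches it, so n = 14.

14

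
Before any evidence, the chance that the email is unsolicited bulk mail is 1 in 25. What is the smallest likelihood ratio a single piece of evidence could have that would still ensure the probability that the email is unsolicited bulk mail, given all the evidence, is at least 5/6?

120

Prior odds = 0.04/0.96 = 1/24.
Target odds = (5/6)/(1/6) = 5.
Required Bayes factor = 5 ÷ (1/24) = 120.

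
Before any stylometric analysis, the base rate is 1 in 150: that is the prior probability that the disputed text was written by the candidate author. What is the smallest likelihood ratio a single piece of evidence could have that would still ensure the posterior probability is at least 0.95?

2831

Prior odds = (1/150)/(149/150) = 1/149.
Target odds = 0.95/0.05 = 19.
Required Bayes factor = 19 ÷ (1/149) = 2831.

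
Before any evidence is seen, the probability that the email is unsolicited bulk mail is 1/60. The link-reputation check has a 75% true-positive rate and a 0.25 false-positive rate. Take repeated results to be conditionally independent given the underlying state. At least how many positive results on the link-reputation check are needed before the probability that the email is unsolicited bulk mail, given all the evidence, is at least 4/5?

Prior odds: (1/60) ÷ (59/60) = 1/59.
Likelihood ratio of a positive result = 0.75/0.25 = 3.
Target posterior odds = 0.8/0.2 = 4.
Need (1/59) × 3ⁿ ≥ 4, i.e. 3ⁿ ≥ 236.
3⁴ = 81 falls short of 236 but 3⁵ = 243 reaches it, so n = 5.

5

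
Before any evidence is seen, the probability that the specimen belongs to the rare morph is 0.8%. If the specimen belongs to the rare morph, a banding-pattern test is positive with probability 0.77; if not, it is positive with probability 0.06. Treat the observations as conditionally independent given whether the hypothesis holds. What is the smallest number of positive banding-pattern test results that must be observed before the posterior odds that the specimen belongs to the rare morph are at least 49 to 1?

Prior odds = 0.008/0.992 = 1/124.
Likelihood ratio of a positive = 0.77/0.06 = 77/6.
Target odds = 49.
Need (1/124) × (77/6)ⁿ ≥ 49, i.e. (77/6)ⁿ ≥ 6076.
(77/6)³ = 456533/216 falls short of 6076 but (77/6)⁴ = 35153041/1296 reaches it, so n = 4.

4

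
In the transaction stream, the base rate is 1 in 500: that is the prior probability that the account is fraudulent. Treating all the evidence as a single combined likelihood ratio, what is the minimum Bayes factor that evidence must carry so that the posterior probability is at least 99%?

Prior odds = 0.002/0.998 = 1/499.
Target odds = 0.99/0.01 = 99.
Required Bayes factor = 99 ÷ (1/499) = 49401.

49401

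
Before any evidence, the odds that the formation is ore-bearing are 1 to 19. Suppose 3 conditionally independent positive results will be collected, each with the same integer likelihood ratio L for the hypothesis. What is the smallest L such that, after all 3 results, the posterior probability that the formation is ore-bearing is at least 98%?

Prior odds = 1/19.
Target odds = 0.98/0.02 = 49.
Need L³ ≥ 49 ÷ (1/19) = 931.
9³ = 729 < 931 ≤ 1000 = 10³, so L = 10.

10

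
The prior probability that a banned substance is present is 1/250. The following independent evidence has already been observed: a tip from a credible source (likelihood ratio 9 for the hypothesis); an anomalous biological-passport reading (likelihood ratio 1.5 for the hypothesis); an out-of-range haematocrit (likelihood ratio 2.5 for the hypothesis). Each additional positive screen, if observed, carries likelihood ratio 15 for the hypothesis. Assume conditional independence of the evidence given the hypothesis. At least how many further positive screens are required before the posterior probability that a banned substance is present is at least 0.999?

Prior odds = 0.004/0.996 = 1/249.
Combined Bayes factor of the evidence already in hand = 9 × 1.5 × 2.5 = 33.75.
Odds after that evidence = (1/249) × 33.75 = 45/332.
Target odds = 0.999/0.001 = 999.
Need 15ⁿ ≥ 999 ÷ (45/332) = 7370.4.
15³ = 3375 falls short of 7370.4 but 15⁴ = 50625 reaches it, so n = 4.

4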